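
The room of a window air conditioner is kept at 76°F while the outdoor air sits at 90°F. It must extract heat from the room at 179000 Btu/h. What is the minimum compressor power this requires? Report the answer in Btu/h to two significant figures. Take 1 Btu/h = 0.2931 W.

In absolute terms T_C = 297.59 K and T_H = 305.37 K, so ΔT = 7.778 K.
COP_Carnot = T_C/ΔT = 297.59/7.778 = 38.26.
Ẇ_min = Q̇/COP_Carnot = 179000/38.26 = 4678 Btu/h.

4700 Btu/h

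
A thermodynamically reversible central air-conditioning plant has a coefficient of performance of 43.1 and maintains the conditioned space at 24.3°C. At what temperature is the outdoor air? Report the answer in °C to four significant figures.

31.20 °C

COP_R = T_C/(T_H − T_C) gives T_H − T_C = T_C/COP.
With T_C = 297.45 K, T_H = 297.45 × (1 + 1/43.1) = 304.35 K.
Converting, 304.35 K = 31.20°C.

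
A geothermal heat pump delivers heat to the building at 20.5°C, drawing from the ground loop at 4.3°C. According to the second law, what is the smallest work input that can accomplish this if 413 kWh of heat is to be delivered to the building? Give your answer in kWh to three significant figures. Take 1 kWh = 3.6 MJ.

22.8 kWh

In absolute terms T_C = 277.45 K and T_H = 293.65 K, so ΔT = 16.20 K.
The reversible limit is COP_HP = T_H/ΔT = 18.13, so W_min = Q_H/COP = Q_H·ΔT/T_H.
W_min = 413.0 × 16.20/293.65 = 22.78 kWh.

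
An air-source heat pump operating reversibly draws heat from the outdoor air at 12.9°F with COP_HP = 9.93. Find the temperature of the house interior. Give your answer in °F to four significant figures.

COP_HP = T_H/(T_H − T_C) rearranges to T_H = COP·T_C/(COP − 1).
With T_C = 262.54 K, T_H = 9.93 × 262.54/8.930 = 291.94 K.
Converting, 291.94 K = 65.82°F.

65.82 °F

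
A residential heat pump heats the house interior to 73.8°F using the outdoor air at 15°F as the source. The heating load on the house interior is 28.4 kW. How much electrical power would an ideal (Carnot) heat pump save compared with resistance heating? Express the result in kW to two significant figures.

In absolute terms T_C = 263.71 K and T_H = 296.37 K, so ΔT = 32.67 K.
COP_Carnot = T_H/ΔT = 296.37/32.67 = 9.073.
Resistance heating needs Ẇ_res = Q̇_H = 28.40 kW; the reversible heat pump needs only Ẇ_hp = Q̇_H/COP = 3.130 kW.
Saving = 28.40 − 3.130 = 25.27 kW.

25 kW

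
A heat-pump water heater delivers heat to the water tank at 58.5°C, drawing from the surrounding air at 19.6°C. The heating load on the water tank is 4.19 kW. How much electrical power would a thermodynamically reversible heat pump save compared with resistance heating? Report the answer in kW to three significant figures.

3.70 kW

In absolute terms T_C = 292.75 K and T_H = 331.65 K, so ΔT = 38.90 K.
COP_Carnot = T_H/ΔT = 331.65/38.90 = 8.526.
Resistance heating needs Ẇ_res = Q̇_H = 4.190 kW; the reversible heat pump needs only Ẇ_hp = Q̇_H/COP = 0.4915 kW.
Saving = 4.190 − 0.4915 = 3.699 kW.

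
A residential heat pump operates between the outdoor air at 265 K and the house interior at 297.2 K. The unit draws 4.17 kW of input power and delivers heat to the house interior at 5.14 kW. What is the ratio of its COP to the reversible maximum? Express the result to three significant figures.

0.134

COP_actual = Q̇_H/Ẇ = 5.140/4.170 = 1.233.
The reservoir spacing is ΔT = 297.2 − 265 = 32.20 K.
COP_Carnot = T_H/ΔT = 297.20/32.20 = 9.230.
η_II = COP_actual/COP_Carnot = 1.233/9.230 = 0.1335.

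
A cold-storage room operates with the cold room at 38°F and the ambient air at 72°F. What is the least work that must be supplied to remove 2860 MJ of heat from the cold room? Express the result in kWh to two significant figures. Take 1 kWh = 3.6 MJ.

In absolute terms T_C = 276.48 K and T_H = 295.37 K, so ΔT = 18.89 K.
The reversible limit is COP_R = T_C/ΔT = 14.64, so W_min = Q_C/COP = Q_C·ΔT/T_C.
W_min = 2860 × 18.89/276.48 = 195.4 MJ = 54.28 kWh.

54 kWh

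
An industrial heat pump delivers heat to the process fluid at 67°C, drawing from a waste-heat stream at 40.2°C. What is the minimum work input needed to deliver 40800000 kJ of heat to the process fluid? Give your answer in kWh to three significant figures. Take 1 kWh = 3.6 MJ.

893 kWh

In absolute terms T_C = 313.35 K and T_H = 340.15 K, so ΔT = 26.80 K.
The reversible limit is COP_HP = T_H/ΔT = 12.69, so W_min = Q_H/COP = Q_H·ΔT/T_H.
W_min = 40800000 × 26.80/340.15 = 3215000 kJ = 892.9 kWh.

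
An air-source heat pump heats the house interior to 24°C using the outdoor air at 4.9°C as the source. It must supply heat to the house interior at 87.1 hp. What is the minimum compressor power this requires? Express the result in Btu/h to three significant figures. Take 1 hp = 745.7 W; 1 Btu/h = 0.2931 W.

In absolute terms T_C = 278.05 K and T_H = 297.15 K, so ΔT = 19.10 K.
COP_Carnot = T_H/ΔT = 297.15/19.10 = 15.56.
Ẇ_min = Q̇/COP_Carnot = 87.10/15.56 = 5.599 hp = 14240 Btu/h.

14200 Btu/h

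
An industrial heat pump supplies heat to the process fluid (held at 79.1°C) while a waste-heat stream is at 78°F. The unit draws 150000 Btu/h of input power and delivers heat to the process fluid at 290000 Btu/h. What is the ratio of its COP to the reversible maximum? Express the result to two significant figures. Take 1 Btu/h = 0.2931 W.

COP_actual = Q̇_H/Ẇ = 290000/150000 = 1.933.
In absolute terms T_C = 298.71 K and T_H = 352.25 K, so ΔT = 53.54 K.
COP_Carnot = T_H/ΔT = 352.25/53.54 = 6.579.
η_II = COP_actual/COP_Carnot = 1.933/6.579 = 0.2939.

0.29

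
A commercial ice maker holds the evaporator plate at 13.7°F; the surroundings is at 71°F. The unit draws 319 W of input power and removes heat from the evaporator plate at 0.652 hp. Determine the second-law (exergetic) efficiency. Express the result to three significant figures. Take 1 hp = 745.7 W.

Converting, Q̇_C = 0.6520 hp = 486.2 W, so COP_actual = Q̇_C/Ẇ = 486.2/319.0 = 1.524.
In absolute terms T_C = 262.98 K and T_H = 294.82 K, so ΔT = 31.83 K.
COP_Carnot = T_C/ΔT = 262.98/31.83 = 8.261.
η_II = COP_actual/COP_Carnot = 1.524/8.261 = 0.1845.

0.184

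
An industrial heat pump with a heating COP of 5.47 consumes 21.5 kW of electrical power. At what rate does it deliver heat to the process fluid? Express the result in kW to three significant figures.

118 kW

Q̇_H = COP_HP × Ẇ = 5.47 × 21.50 = 117.6 kW.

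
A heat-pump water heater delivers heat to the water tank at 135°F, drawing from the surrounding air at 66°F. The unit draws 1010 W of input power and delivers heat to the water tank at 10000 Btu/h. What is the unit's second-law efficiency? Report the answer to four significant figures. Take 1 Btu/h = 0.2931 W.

Converting, Q̇_H = 10000 Btu/h = 2931 W, so COP_actual = Q̇_H/Ẇ = 2931/1010 = 2.902.
In absolute terms T_C = 292.04 K and T_H = 330.37 K, so ΔT = 38.33 K.
COP_Carnot = T_H/ΔT = 330.37/38.33 = 8.618.
η_II = COP_actual/COP_Carnot = 2.902/8.618 = 0.3367.

0.3367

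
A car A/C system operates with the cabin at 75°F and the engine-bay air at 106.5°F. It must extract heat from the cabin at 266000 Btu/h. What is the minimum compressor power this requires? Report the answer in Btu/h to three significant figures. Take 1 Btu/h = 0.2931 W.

In absolute terms T_C = 297.04 K and T_H = 314.54 K, so ΔT = 17.50 K.
COP_Carnot = T_C/ΔT = 297.04/17.50 = 16.97.
Ẇ_min = Q̇/COP_Carnot = 266000/16.97 = 15670 Btu/h.

15700 Btu/h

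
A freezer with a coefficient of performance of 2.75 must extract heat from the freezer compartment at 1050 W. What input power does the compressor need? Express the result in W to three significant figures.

382 W

Ẇ = Q̇_C/COP = 1050/2.75 = 381.8 W.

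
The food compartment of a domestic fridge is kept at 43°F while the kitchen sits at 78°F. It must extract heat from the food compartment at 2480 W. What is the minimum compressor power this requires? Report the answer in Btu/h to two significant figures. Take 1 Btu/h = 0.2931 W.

590 Btu/h

In absolute terms T_C = 279.26 K and T_H = 298.71 K, so ΔT = 19.44 K.
COP_Carnot = T_C/ΔT = 279.26/19.44 = 14.36.
Ẇ_min = Q̇/COP_Carnot = 2480/14.36 = 172.7 W = 589.1 Btu/h.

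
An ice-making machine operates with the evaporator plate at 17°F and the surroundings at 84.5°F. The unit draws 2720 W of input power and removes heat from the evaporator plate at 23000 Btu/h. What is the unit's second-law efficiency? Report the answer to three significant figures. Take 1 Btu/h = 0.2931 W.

0.351

Converting, Q̇_C = 23000 Btu/h = 6741 W, so COP_actual = Q̇_C/Ẇ = 6741/2720 = 2.478.
In absolute terms T_C = 264.82 K and T_H = 302.32 K, so ΔT = 37.50 K.
COP_Carnot = T_C/ΔT = 264.82/37.50 = 7.062.
η_II = COP_actual/COP_Carnot = 2.478/7.062 = 0.3510.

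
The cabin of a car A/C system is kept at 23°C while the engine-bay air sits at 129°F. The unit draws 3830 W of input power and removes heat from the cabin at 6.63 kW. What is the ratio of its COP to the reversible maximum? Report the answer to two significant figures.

0.18

Converting, Q̇_C = 6.630 kW = 6630 W, so COP_actual = Q̇_C/Ẇ = 6630/3830 = 1.731.
In absolute terms T_C = 296.15 K and T_H = 327.04 K, so ΔT = 30.89 K.
COP_Carnot = T_C/ΔT = 296.15/30.89 = 9.588.
η_II = COP_actual/COP_Carnot = 1.731/9.588 = 0.1806.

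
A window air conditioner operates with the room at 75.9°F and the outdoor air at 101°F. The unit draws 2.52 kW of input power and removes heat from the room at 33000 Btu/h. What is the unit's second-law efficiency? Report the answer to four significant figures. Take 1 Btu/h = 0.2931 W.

Converting, Q̇_C = 33000 Btu/h = 9.672 kW, so COP_actual = Q̇_C/Ẇ = 9.672/2.520 = 3.838.
In absolute terms T_C = 297.54 K and T_H = 311.48 K, so ΔT = 13.94 K.
COP_Carnot = T_C/ΔT = 297.54/13.94 = 21.34.
η_II = COP_actual/COP_Carnot = 3.838/21.34 = 0.1799.

0.1799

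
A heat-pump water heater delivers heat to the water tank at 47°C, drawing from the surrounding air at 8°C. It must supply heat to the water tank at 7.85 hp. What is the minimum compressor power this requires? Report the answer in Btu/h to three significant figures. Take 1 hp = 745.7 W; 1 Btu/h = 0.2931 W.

2430 Btu/h

In absolute terms T_C = 281.15 K and T_H = 320.15 K, so ΔT = 39.00 K.
COP_Carnot = T_H/ΔT = 320.15/39.00 = 8.209.
Ẇ_min = Q̇/COP_Carnot = 7.850/8.209 = 0.9563 hp = 2433 Btu/h.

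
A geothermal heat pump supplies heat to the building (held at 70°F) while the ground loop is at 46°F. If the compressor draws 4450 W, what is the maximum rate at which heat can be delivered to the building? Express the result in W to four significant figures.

In absolute terms T_C = 280.93 K and T_H = 294.26 K, so ΔT = 13.33 K.
COP_Carnot = T_H/ΔT = 294.26/13.33 = 22.07.
Q̇_max = COP_Carnot × Ẇ = 22.07 × 4450 W = 98210 W.

98210 W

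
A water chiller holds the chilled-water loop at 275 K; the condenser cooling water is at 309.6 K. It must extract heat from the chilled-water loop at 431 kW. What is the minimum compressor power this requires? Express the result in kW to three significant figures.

54.2 kW

The reservoir spacing is ΔT = 309.6 − 275 = 34.60 K.
COP_Carnot = T_C/ΔT = 275.00/34.60 = 7.948.
Ẇ_min = Q̇/COP_Carnot = 431.0/7.948 = 54.23 kW.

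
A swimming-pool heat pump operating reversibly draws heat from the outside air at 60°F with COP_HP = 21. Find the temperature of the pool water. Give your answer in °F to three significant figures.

COP_HP = T_H/(T_H − T_C) rearranges to T_H = COP·T_C/(COP − 1).
With T_C = 288.71 K, T_H = 21 × 288.71/20.00 = 303.14 K.
Converting, 303.14 K = 85.98°F.

86.0 °F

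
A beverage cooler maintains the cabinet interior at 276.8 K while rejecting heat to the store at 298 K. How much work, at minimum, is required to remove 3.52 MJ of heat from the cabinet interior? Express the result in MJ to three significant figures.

The reservoir spacing is ΔT = 298 − 276.8 = 21.20 K.
The reversible limit is COP_R = T_C/ΔT = 13.06, so W_min = Q_C/COP = Q_C·ΔT/T_C.
W_min = 3.520 × 21.20/276.80 = 0.2696 MJ.

0.270 MJ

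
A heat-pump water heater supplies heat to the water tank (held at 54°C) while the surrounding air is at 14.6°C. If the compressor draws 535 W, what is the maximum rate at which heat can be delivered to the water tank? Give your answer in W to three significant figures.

4440 W

In absolute terms T_C = 287.75 K and T_H = 327.15 K, so ΔT = 39.40 K.
COP_Carnot = T_H/ΔT = 327.15/39.40 = 8.303.
Q̇_max = COP_Carnot × Ẇ = 8.303 × 535.0 W = 4442 W.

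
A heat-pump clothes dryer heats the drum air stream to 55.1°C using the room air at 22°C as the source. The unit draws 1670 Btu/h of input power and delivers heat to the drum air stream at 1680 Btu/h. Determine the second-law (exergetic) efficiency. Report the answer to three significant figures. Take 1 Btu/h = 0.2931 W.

COP_actual = Q̇_H/Ẇ = 1680/1670 = 1.006.
In absolute terms T_C = 295.15 K and T_H = 328.25 K, so ΔT = 33.10 K.
COP_Carnot = T_H/ΔT = 328.25/33.10 = 9.917.
η_II = COP_actual/COP_Carnot = 1.006/9.917 = 0.1014.

0.101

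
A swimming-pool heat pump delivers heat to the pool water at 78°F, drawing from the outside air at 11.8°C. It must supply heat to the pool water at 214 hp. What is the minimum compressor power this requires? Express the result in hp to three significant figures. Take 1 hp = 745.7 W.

9.85 hp

In absolute terms T_C = 284.95 K and T_H = 298.71 K, so ΔT = 13.76 K.
COP_Carnot = T_H/ΔT = 298.71/13.76 = 21.72.
Ẇ_min = Q̇/COP_Carnot = 214.0/21.72 = 9.855 hp.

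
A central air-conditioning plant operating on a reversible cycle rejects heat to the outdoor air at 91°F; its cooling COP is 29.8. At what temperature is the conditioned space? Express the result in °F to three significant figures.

73.1 °F

For a Carnot refrigerator COP_R = T_C/(T_H − T_C), so T_C = COP·T_H/(1 + COP).
With T_H = 305.93 K, T_C = 29.8 × 305.93/30.80 = 296.00 K.
Converting, 296.00 K = 73.12°F.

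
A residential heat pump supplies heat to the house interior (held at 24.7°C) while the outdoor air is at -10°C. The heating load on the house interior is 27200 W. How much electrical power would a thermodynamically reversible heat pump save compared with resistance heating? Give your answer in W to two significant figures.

24000 W

In absolute terms T_C = 263.15 K and T_H = 297.85 K, so ΔT = 34.70 K.
COP_Carnot = T_H/ΔT = 297.85/34.70 = 8.584.
Resistance heating needs Ẇ_res = Q̇_H = 27200 W; the reversible heat pump needs only Ẇ_hp = Q̇_H/COP = 3169 W.
Saving = 27200 − 3169 = 24030 W.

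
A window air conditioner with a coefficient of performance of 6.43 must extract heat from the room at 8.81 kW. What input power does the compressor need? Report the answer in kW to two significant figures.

1.4 kW

Ẇ = Q̇_C/COP = 8.810/6.43 = 1.370 kW.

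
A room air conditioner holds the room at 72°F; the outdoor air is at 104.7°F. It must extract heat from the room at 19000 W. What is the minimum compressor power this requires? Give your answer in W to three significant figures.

1170 W

In absolute terms T_C = 295.37 K and T_H = 313.54 K, so ΔT = 18.17 K.
COP_Carnot = T_C/ΔT = 295.37/18.17 = 16.26.
Ẇ_min = Q̇/COP_Carnot = 19000/16.26 = 1169 W.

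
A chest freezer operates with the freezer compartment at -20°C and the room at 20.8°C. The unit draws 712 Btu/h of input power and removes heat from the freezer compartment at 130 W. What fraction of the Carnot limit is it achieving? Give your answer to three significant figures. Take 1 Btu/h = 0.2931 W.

Converting, Q̇_C = 130.0 W = 443.5 Btu/h, so COP_actual = Q̇_C/Ẇ = 443.5/712.0 = 0.6229.
In absolute terms T_C = 253.15 K and T_H = 293.95 K, so ΔT = 40.80 K.
COP_Carnot = T_C/ΔT = 253.15/40.80 = 6.205.
η_II = COP_actual/COP_Carnot = 0.6229/6.205 = 0.1004.

0.100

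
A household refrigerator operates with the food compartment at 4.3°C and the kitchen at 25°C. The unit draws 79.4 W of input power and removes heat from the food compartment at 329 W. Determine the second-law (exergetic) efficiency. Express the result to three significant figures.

COP_actual = Q̇_C/Ẇ = 329.0/79.40 = 4.144.
In absolute terms T_C = 277.45 K and T_H = 298.15 K, so ΔT = 20.70 K.
COP_Carnot = T_C/ΔT = 277.45/20.70 = 13.40.
η_II = COP_actual/COP_Carnot = 4.144/13.40 = 0.3091.

0.309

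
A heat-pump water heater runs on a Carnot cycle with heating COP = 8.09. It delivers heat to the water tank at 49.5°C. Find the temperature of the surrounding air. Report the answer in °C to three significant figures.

9.62 °C

COP_HP = T_H/(T_H − T_C) gives T_H − T_C = T_H/COP.
With T_H = 322.65 K, T_C = 322.65 × (1 − 1/8.09) = 282.77 K.
Converting, 282.77 K = 9.62°C.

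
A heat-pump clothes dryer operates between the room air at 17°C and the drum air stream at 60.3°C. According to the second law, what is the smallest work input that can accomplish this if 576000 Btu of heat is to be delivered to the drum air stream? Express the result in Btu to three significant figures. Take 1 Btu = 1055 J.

74800 Btu

In absolute terms T_C = 290.15 K and T_H = 333.45 K, so ΔT = 43.30 K.
The reversible limit is COP_HP = T_H/ΔT = 7.701, so W_min = Q_H/COP = Q_H·ΔT/T_H.
W_min = 576000 × 43.30/333.45 = 74800 Btu.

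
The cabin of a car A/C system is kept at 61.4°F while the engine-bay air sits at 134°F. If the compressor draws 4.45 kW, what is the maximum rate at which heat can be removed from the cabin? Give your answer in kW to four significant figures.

31.94 kW

In absolute terms T_C = 289.48 K and T_H = 329.82 K, so ΔT = 40.33 K.
COP_Carnot = T_C/ΔT = 289.48/40.33 = 7.177.
Q̇_max = COP_Carnot × Ẇ = 7.177 × 4.450 kW = 31.94 kW.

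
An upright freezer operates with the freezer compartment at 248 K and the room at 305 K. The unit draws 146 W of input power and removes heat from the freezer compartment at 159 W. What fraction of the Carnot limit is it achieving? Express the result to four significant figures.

COP_actual = Q̇_C/Ẇ = 159.0/146.0 = 1.089.
The reservoir spacing is ΔT = 305 − 248 = 57.00 K.
COP_Carnot = T_C/ΔT = 248.00/57.00 = 4.351.
η_II = COP_actual/COP_Carnot = 1.089/4.351 = 0.2503.

0.2503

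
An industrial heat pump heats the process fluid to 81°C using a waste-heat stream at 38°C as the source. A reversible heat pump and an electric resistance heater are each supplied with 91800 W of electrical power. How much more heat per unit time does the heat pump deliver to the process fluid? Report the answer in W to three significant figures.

In absolute terms T_C = 311.15 K and T_H = 354.15 K, so ΔT = 43.00 K.
COP_Carnot = T_H/ΔT = 354.15/43.00 = 8.236.
The heat pump delivers Q̇_H = COP × Ẇ = 756100 W; the resistance heater delivers Ẇ = 91800 W.
Extra = (COP − 1)·Ẇ = 664300 W.

664000 W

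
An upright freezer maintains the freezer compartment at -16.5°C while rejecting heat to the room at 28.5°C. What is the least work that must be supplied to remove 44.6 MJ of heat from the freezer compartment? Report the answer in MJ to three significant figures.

In absolute terms T_C = 256.65 K and T_H = 301.65 K, so ΔT = 45.00 K.
The reversible limit is COP_R = T_C/ΔT = 5.703, so W_min = Q_C/COP = Q_C·ΔT/T_C.
W_min = 44.60 × 45.00/256.65 = 7.820 MJ.

7.82 MJ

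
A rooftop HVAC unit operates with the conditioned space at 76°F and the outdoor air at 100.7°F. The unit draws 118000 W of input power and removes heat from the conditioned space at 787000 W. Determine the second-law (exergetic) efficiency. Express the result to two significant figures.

COP_actual = Q̇_C/Ẇ = 787000/118000 = 6.669.
In absolute terms T_C = 297.59 K and T_H = 311.32 K, so ΔT = 13.72 K.
COP_Carnot = T_C/ΔT = 297.59/13.72 = 21.69.
η_II = COP_actual/COP_Carnot = 6.669/21.69 = 0.3075.

0.31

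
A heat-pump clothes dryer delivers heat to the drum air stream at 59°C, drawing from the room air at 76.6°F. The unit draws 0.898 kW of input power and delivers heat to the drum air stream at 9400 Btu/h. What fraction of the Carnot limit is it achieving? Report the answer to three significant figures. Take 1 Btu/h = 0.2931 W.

0.316

Converting, Q̇_H = 9400 Btu/h = 2.755 kW, so COP_actual = Q̇_H/Ẇ = 2.755/0.8980 = 3.068.
In absolute terms T_C = 297.93 K and T_H = 332.15 K, so ΔT = 34.22 K.
COP_Carnot = T_H/ΔT = 332.15/34.22 = 9.706.
η_II = COP_actual/COP_Carnot = 3.068/9.706 = 0.3161.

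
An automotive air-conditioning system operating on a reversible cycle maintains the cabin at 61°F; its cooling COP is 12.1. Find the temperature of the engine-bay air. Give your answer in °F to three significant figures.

COP_R = T_C/(T_H − T_C) gives T_H − T_C = T_C/COP.
With T_C = 289.26 K, T_H = 289.26 × (1 + 1/12.1) = 313.17 K.
Converting, 313.17 K = 104.03°F.

104 °F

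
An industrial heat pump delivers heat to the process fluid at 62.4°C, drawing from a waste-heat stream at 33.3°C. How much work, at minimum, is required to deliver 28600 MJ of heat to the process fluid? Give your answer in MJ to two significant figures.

In absolute terms T_C = 306.45 K and T_H = 335.55 K, so ΔT = 29.10 K.
The reversible limit is COP_HP = T_H/ΔT = 11.53, so W_min = Q_H/COP = Q_H·ΔT/T_H.
W_min = 28600 × 29.10/335.55 = 2480 MJ.

2500 MJ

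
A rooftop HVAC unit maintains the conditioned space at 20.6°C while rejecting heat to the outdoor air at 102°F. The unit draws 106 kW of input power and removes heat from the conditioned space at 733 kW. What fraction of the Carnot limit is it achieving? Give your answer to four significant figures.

COP_actual = Q̇_C/Ẇ = 733.0/106.0 = 6.915.
In absolute terms T_C = 293.75 K and T_H = 312.04 K, so ΔT = 18.29 K.
COP_Carnot = T_C/ΔT = 293.75/18.29 = 16.06.
η_II = COP_actual/COP_Carnot = 6.915/16.06 = 0.4305.

0.4305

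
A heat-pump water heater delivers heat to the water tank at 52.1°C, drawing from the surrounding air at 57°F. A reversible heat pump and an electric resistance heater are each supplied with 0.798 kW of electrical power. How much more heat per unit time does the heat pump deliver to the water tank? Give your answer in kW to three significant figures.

5.99 kW

In absolute terms T_C = 287.04 K and T_H = 325.25 K, so ΔT = 38.21 K.
COP_Carnot = T_H/ΔT = 325.25/38.21 = 8.512.
The heat pump delivers Q̇_H = COP × Ẇ = 6.793 kW; the resistance heater delivers Ẇ = 0.7980 kW.
Extra = (COP − 1)·Ẇ = 5.995 kW.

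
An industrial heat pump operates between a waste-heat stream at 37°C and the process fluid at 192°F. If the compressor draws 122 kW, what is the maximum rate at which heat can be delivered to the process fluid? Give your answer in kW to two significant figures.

850 kW

In absolute terms T_C = 310.15 K and T_H = 362.04 K, so ΔT = 51.89 K.
COP_Carnot = T_H/ΔT = 362.04/51.89 = 6.977.
Q̇_max = COP_Carnot × Ẇ = 6.977 × 122.0 kW = 851.2 kW.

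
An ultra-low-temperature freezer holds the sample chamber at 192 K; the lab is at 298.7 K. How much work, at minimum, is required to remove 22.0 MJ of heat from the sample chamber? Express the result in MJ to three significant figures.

The reservoir spacing is ΔT = 298.7 − 192 = 106.7 K.
The reversible limit is COP_R = T_C/ΔT = 1.799, so W_min = Q_C/COP = Q_C·ΔT/T_C.
W_min = 22.00 × 106.7/192.00 = 12.23 MJ.

12.2 MJ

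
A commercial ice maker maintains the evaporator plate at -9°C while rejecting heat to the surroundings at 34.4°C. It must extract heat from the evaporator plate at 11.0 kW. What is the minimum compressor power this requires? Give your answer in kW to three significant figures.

1.81 kW

In absolute terms T_C = 264.15 K and T_H = 307.55 K, so ΔT = 43.40 K.
COP_Carnot = T_C/ΔT = 264.15/43.40 = 6.086.
Ẇ_min = Q̇/COP_Carnot = 11.00/6.086 = 1.807 kW.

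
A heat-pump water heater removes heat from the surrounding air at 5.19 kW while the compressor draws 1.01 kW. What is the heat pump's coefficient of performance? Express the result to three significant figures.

The first law gives Q̇_H = Q̇_C + Ẇ, so the three rates are Q̇_C = 5.190, Q̇_H = 6.200, Ẇ = 1.010 kW.
COP_HP = Q̇_H/Ẇ = 6.200/1.010 = 6.139.

6.14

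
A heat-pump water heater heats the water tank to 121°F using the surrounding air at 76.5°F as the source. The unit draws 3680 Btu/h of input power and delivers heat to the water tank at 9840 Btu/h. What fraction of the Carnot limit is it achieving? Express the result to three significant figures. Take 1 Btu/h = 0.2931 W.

0.205

COP_actual = Q̇_H/Ẇ = 9840/3680 = 2.674.
In absolute terms T_C = 297.87 K and T_H = 322.59 K, so ΔT = 24.72 K.
COP_Carnot = T_H/ΔT = 322.59/24.72 = 13.05.
η_II = COP_actual/COP_Carnot = 2.674/13.05 = 0.2049.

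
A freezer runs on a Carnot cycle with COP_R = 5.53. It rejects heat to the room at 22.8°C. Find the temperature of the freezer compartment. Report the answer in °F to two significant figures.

-8.5 °F

For a Carnot refrigerator COP_R = T_C/(T_H − T_C), so T_C = COP·T_H/(1 + COP).
With T_H = 295.95 K, T_C = 5.53 × 295.95/6.530 = 250.63 K.
Converting, 250.63 K = -8.54°F.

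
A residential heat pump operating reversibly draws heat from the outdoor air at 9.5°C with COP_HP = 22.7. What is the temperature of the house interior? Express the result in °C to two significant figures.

COP_HP = T_H/(T_H − T_C) rearranges to T_H = COP·T_C/(COP − 1).
With T_C = 282.65 K, T_H = 22.7 × 282.65/21.70 = 295.68 K.
Converting, 295.68 K = 22.53°C.

23 °C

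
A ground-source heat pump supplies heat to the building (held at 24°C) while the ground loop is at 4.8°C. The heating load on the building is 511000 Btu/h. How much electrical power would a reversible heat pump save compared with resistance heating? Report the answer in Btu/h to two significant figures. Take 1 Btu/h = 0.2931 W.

480000 Btu/h

In absolute terms T_C = 277.95 K and T_H = 297.15 K, so ΔT = 19.20 K.
COP_Carnot = T_H/ΔT = 297.15/19.20 = 15.48.
Resistance heating needs Ẇ_res = Q̇_H = 511000 Btu/h; the reversible heat pump needs only Ẇ_hp = Q̇_H/COP = 33020 Btu/h.
Saving = 511000 − 33020 = 478000 Btu/h.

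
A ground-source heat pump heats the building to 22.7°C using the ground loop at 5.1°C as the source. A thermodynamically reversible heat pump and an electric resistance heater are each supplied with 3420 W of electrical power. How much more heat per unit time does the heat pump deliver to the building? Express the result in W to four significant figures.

In absolute terms T_C = 278.25 K and T_H = 295.85 K, so ΔT = 17.60 K.
COP_Carnot = T_H/ΔT = 295.85/17.60 = 16.81.
The heat pump delivers Q̇_H = COP × Ẇ = 57490 W; the resistance heater delivers Ẇ = 3420 W.
Extra = (COP − 1)·Ẇ = 54070 W.

54070 W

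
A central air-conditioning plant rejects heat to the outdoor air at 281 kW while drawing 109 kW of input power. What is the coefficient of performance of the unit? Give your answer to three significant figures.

1.58

The first law gives Q̇_H = Q̇_C + Ẇ, so the three rates are Q̇_C = 172.0, Q̇_H = 281.0, Ẇ = 109.0 kW.
COP_R = Q̇_C/Ẇ = 172.0/109.0 = 1.578.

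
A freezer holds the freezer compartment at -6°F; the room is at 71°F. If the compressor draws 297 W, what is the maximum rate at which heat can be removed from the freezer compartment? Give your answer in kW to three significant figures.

In absolute terms T_C = 252.04 K and T_H = 294.82 K, so ΔT = 42.78 K.
COP_Carnot = T_C/ΔT = 252.04/42.78 = 5.892.
Q̇_max = COP_Carnot × Ẇ = 5.892 × 297.0 W = 1750 W = 1.750 kW.

1.75 kW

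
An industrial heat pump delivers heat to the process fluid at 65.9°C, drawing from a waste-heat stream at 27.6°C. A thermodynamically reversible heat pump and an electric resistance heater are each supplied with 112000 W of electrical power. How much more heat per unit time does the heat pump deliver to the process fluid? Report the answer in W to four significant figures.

In absolute terms T_C = 300.75 K and T_H = 339.05 K, so ΔT = 38.30 K.
COP_Carnot = T_H/ΔT = 339.05/38.30 = 8.852.
The heat pump delivers Q̇_H = COP × Ẇ = 991500 W; the resistance heater delivers Ẇ = 112000 W.
Extra = (COP − 1)·Ẇ = 879500 W.

879500 W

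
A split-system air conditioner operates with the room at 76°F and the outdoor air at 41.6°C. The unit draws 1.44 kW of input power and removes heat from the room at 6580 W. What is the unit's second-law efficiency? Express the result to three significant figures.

Converting, Q̇_C = 6580 W = 6.580 kW, so COP_actual = Q̇_C/Ẇ = 6.580/1.440 = 4.569.
In absolute terms T_C = 297.59 K and T_H = 314.75 K, so ΔT = 17.16 K.
COP_Carnot = T_C/ΔT = 297.59/17.16 = 17.35.
η_II = COP_actual/COP_Carnot = 4.569/17.35 = 0.2634.

0.263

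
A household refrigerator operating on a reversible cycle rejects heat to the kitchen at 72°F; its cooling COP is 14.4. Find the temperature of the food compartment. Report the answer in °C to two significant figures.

For a Carnot refrigerator COP_R = T_C/(T_H − T_C), so T_C = COP·T_H/(1 + COP).
With T_H = 295.37 K, T_C = 14.4 × 295.37/15.40 = 276.19 K.
Converting, 276.19 K = 3.04°C.

3.0 °C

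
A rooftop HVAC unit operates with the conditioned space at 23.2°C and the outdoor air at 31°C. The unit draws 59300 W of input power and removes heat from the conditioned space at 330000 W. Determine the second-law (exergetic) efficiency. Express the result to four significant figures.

0.1465

COP_actual = Q̇_C/Ẇ = 330000/59300 = 5.565.
In absolute terms T_C = 296.35 K and T_H = 304.15 K, so ΔT = 7.800 K.
COP_Carnot = T_C/ΔT = 296.35/7.800 = 37.99.
η_II = COP_actual/COP_Carnot = 5.565/37.99 = 0.1465.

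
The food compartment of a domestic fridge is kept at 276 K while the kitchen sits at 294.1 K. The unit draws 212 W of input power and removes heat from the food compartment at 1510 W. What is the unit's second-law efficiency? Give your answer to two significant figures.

COP_actual = Q̇_C/Ẇ = 1510/212.0 = 7.123.
The reservoir spacing is ΔT = 294.1 − 276 = 18.10 K.
COP_Carnot = T_C/ΔT = 276.00/18.10 = 15.25.
η_II = COP_actual/COP_Carnot = 7.123/15.25 = 0.4671.

0.47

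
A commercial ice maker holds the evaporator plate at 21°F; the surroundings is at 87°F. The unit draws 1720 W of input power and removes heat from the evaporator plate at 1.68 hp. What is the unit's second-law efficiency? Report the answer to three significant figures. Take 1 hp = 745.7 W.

Converting, Q̇_C = 1.680 hp = 1253 W, so COP_actual = Q̇_C/Ẇ = 1253/1720 = 0.7284.
In absolute terms T_C = 267.04 K and T_H = 303.71 K, so ΔT = 36.67 K.
COP_Carnot = T_C/ΔT = 267.04/36.67 = 7.283.
η_II = COP_actual/COP_Carnot = 0.7284/7.283 = 0.1000.

0.100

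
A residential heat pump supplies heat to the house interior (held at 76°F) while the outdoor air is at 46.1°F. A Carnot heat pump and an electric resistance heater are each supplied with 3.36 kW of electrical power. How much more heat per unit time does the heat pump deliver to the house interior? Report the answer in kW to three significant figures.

56.8 kW

In absolute terms T_C = 280.98 K and T_H = 297.59 K, so ΔT = 16.61 K.
COP_Carnot = T_H/ΔT = 297.59/16.61 = 17.92.
The heat pump delivers Q̇_H = COP × Ẇ = 60.20 kW; the resistance heater delivers Ẇ = 3.360 kW.
Extra = (COP − 1)·Ẇ = 56.84 kW.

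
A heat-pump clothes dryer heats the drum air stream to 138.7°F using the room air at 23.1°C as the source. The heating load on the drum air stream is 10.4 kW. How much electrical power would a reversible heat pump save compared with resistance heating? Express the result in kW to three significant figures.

In absolute terms T_C = 296.25 K and T_H = 332.43 K, so ΔT = 36.18 K.
COP_Carnot = T_H/ΔT = 332.43/36.18 = 9.189.
Resistance heating needs Ẇ_res = Q̇_H = 10.40 kW; the reversible heat pump needs only Ẇ_hp = Q̇_H/COP = 1.132 kW.
Saving = 10.40 − 1.132 = 9.268 kW.

9.27 kW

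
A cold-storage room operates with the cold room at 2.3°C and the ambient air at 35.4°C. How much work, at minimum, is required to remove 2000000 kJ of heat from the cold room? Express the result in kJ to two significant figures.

In absolute terms T_C = 275.45 K and T_H = 308.55 K, so ΔT = 33.10 K.
The reversible limit is COP_R = T_C/ΔT = 8.322, so W_min = Q_C/COP = Q_C·ΔT/T_C.
W_min = 2000000 × 33.10/275.45 = 240300 kJ.

240000 kJ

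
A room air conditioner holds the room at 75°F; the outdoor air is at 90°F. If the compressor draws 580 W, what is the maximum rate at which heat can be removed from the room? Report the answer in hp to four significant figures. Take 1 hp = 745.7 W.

In absolute terms T_C = 297.04 K and T_H = 305.37 K, so ΔT = 8.333 K.
COP_Carnot = T_C/ΔT = 297.04/8.333 = 35.64.
Q̇_max = COP_Carnot × Ẇ = 35.64 × 580.0 W = 20670 W = 27.72 hp.

27.72 hp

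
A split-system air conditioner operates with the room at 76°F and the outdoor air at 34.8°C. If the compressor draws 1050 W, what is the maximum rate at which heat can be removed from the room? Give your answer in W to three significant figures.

30200 W

In absolute terms T_C = 297.59 K and T_H = 307.95 K, so ΔT = 10.36 K.
COP_Carnot = T_C/ΔT = 297.59/10.36 = 28.74.
Q̇_max = COP_Carnot × Ẇ = 28.74 × 1050 W = 30170 W.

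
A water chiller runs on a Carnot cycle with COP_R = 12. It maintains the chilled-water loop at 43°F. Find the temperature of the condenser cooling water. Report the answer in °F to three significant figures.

COP_R = T_C/(T_H − T_C) gives T_H − T_C = T_C/COP.
With T_C = 279.26 K, T_H = 279.26 × (1 + 1/12) = 302.53 K.
Converting, 302.53 K = 84.89°F.

84.9 °F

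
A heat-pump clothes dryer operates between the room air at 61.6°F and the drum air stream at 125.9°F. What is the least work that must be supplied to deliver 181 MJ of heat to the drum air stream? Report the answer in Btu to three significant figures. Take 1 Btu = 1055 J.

In absolute terms T_C = 289.59 K and T_H = 325.32 K, so ΔT = 35.72 K.
The reversible limit is COP_HP = T_H/ΔT = 9.107, so W_min = Q_H/COP = Q_H·ΔT/T_H.
W_min = 181.0 × 35.72/325.32 = 19.88 MJ = 18840 Btu.

18800 Btu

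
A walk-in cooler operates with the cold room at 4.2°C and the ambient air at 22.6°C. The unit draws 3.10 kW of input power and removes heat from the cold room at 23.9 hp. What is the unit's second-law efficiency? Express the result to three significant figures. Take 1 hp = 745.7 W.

Converting, Q̇_C = 23.90 hp = 17.82 kW, so COP_actual = Q̇_C/Ẇ = 17.82/3.100 = 5.749.
In absolute terms T_C = 277.35 K and T_H = 295.75 K, so ΔT = 18.40 K.
COP_Carnot = T_C/ΔT = 277.35/18.40 = 15.07.
η_II = COP_actual/COP_Carnot = 5.749/15.07 = 0.3814.

0.381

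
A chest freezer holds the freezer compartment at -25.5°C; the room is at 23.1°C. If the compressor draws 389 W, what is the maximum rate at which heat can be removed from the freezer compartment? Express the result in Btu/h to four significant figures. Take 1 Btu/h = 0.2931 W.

6763 Btu/h

In absolute terms T_C = 247.65 K and T_H = 296.25 K, so ΔT = 48.60 K.
COP_Carnot = T_C/ΔT = 247.65/48.60 = 5.096.
Q̇_max = COP_Carnot × Ẇ = 5.096 × 389.0 W = 1982 W = 6763 Btu/h.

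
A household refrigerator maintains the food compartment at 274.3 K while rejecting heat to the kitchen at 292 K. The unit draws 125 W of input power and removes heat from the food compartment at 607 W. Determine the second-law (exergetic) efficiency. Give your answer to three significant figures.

COP_actual = Q̇_C/Ẇ = 607.0/125.0 = 4.856.
The reservoir spacing is ΔT = 292 − 274.3 = 17.70 K.
COP_Carnot = T_C/ΔT = 274.30/17.70 = 15.50.
η_II = COP_actual/COP_Carnot = 4.856/15.50 = 0.3133.

0.313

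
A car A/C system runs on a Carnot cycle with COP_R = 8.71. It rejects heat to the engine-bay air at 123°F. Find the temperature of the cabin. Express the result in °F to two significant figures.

For a Carnot refrigerator COP_R = T_C/(T_H − T_C), so T_C = COP·T_H/(1 + COP).
With T_H = 323.71 K, T_C = 8.71 × 323.71/9.710 = 290.37 K.
Converting, 290.37 K = 62.99°F.

63 °F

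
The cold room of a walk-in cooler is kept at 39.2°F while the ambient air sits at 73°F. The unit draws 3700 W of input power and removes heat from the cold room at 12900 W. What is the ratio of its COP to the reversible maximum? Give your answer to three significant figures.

COP_actual = Q̇_C/Ẇ = 12900/3700 = 3.486.
In absolute terms T_C = 277.15 K and T_H = 295.93 K, so ΔT = 18.78 K.
COP_Carnot = T_C/ΔT = 277.15/18.78 = 14.76.
η_II = COP_actual/COP_Carnot = 3.486/14.76 = 0.2362.

0.236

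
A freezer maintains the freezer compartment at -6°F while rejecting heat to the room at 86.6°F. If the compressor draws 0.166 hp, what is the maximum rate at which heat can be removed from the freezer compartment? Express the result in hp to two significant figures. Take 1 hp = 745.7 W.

0.81 hp

In absolute terms T_C = 252.04 K and T_H = 303.48 K, so ΔT = 51.44 K.
COP_Carnot = T_C/ΔT = 252.04/51.44 = 4.899.
Q̇_max = COP_Carnot × Ẇ = 4.899 × 0.1660 hp = 0.8133 hp.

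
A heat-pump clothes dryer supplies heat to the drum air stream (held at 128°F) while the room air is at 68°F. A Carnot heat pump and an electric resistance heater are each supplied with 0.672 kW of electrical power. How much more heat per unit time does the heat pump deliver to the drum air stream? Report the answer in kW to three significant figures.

5.91 kW

In absolute terms T_C = 293.15 K and T_H = 326.48 K, so ΔT = 33.33 K.
COP_Carnot = T_H/ΔT = 326.48/33.33 = 9.795.
The heat pump delivers Q̇_H = COP × Ẇ = 6.582 kW; the resistance heater delivers Ẇ = 0.6720 kW.
Extra = (COP − 1)·Ẇ = 5.910 kW.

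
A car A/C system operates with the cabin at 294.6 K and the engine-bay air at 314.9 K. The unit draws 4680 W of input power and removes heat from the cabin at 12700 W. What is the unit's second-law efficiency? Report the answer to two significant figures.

0.19

COP_actual = Q̇_C/Ẇ = 12700/4680 = 2.714.
The reservoir spacing is ΔT = 314.9 − 294.6 = 20.30 K.
COP_Carnot = T_C/ΔT = 294.60/20.30 = 14.51.
η_II = COP_actual/COP_Carnot = 2.714/14.51 = 0.1870.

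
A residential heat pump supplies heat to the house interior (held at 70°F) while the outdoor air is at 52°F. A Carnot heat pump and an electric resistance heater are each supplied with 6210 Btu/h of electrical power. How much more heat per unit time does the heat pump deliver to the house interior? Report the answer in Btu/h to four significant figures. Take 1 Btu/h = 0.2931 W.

176500 Btu/h

In absolute terms T_C = 284.26 K and T_H = 294.26 K, so ΔT = 10.00 K.
COP_Carnot = T_H/ΔT = 294.26/10.00 = 29.43.
The heat pump delivers Q̇_H = COP × Ẇ = 182700 Btu/h; the resistance heater delivers Ẇ = 6210 Btu/h.
Extra = (COP − 1)·Ẇ = 176500 Btu/h.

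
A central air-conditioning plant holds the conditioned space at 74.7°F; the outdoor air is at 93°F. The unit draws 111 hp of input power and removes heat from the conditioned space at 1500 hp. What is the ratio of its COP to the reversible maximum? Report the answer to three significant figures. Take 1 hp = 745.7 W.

0.463

COP_actual = Q̇_C/Ẇ = 1500/111.0 = 13.51.
In absolute terms T_C = 296.87 K and T_H = 307.04 K, so ΔT = 10.17 K.
COP_Carnot = T_C/ΔT = 296.87/10.17 = 29.20.
η_II = COP_actual/COP_Carnot = 13.51/29.20 = 0.4628.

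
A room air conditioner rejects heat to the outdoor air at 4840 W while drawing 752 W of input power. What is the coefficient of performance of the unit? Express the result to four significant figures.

The first law gives Q̇_H = Q̇_C + Ẇ, so the three rates are Q̇_C = 4088, Q̇_H = 4840, Ẇ = 752.0 W.
COP_R = Q̇_C/Ẇ = 4088/752.0 = 5.436.

5.436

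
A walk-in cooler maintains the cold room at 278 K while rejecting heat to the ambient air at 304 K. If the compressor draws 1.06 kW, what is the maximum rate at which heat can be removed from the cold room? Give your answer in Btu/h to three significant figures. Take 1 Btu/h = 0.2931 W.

The reservoir spacing is ΔT = 304 − 278 = 26.00 K.
COP_Carnot = T_C/ΔT = 278.00/26.00 = 10.69.
Q̇_max = COP_Carnot × Ẇ = 10.69 × 1.060 kW = 11.33 kW = 38670 Btu/h.

38700 Btu/h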